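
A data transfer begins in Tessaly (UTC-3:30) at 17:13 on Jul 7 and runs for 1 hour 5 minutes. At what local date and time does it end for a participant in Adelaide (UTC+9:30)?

Adelaide is 13:00 ahead of Tessaly.
After 1 hour and 5 minutes it is 18:18 in Tessaly.
Shift by the zone difference: 18:18 + 13:00 = 07:18 on Jul 8 in Adelaide.

07:18 on July 8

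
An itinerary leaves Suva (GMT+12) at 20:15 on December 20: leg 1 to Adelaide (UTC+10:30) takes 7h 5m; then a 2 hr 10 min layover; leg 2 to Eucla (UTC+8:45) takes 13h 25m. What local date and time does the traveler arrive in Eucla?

Convert departure to UTC: 20:15 − 12:00 = 08:15 UTC on Dec 20.
Add 7 hours and 5 minutes leg 1 → 15:20 UTC.
Add 2 hours 10 minutes layover in Adelaide → 17:30 UTC.
Add 13 hours and 25 minutes leg 2 → 06:55 UTC (Dec 21).
Eucla is UTC+8:45, so local arrival = 06:55 + 8:45 = 15:40 on Dec 21.

15:40 on December 21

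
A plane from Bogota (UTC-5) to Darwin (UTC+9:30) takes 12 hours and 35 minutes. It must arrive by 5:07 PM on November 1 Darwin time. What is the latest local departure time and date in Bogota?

2:02 PM on Oct 31

Target arrival in UTC: 5:07 PM − 9:30 = 7:37 AM on Nov 1.
Subtract 12 hours 35 minutes → departure 7:02 PM UTC on Oct 31.
Bogota is UTC−5:00: 7:02 PM − 5:00 = 2:02 PM on Oct 31.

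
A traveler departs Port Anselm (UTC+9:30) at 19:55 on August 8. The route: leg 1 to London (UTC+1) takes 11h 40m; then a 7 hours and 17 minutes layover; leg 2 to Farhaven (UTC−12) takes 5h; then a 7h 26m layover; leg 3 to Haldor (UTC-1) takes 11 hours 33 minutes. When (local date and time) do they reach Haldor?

04:21 on August 10

Convert departure to UTC: 19:55 − 9:30 = 10:25 UTC on Aug 8.
Add 11 hours and 40 minutes leg 1 → 22:05 UTC.
Add 7 hours 17 minutes layover in London → 05:22 UTC (Aug 9).
Add 5 hours leg 2 → 10:22 UTC.
Add 7 hours and 26 minutes layover in Farhaven → 17:48 UTC.
Add 11 hours and 33 minutes leg 3 → 05:21 UTC (Aug 10).
Haldor is UTC−1:00, so local arrival = 05:21 − 1:00 = 04:21 on Aug 10.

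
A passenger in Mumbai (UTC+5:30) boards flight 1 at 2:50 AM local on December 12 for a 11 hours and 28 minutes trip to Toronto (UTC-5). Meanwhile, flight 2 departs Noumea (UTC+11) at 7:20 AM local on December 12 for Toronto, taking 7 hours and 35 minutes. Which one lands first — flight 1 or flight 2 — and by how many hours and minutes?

the second, by 4 hours 53 minutes

Flight 1 in UTC: 2:50 AM − 5:30 = 9:20 PM on Dec 11.
+11 hours 28 minutes → arrive 8:48 AM UTC on Dec 12.
Flight 2 in UTC: 7:20 AM − 11:00 = 8:20 PM on Dec 11.
+7 hours and 35 minutes → arrive 3:55 AM UTC on Dec 12.
Flight 2 lands earlier by 4 hours 53 minutes.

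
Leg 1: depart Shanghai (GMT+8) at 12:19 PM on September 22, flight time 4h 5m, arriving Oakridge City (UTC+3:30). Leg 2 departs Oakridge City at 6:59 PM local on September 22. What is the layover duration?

Convert departure to UTC: 12:19 PM − 8:00 = 4:19 AM UTC on Sep 22.
Add 4 hours 5 minutes flight time → 8:24 AM UTC.
Oakridge City is UTC+3:30, so local arrival = 8:24 AM + 3:30 = 11:54 AM on Sep 22.
Layover = 6:59 PM − 11:54 AM = 7 hours 5 minutes.

7 hours 5 minutes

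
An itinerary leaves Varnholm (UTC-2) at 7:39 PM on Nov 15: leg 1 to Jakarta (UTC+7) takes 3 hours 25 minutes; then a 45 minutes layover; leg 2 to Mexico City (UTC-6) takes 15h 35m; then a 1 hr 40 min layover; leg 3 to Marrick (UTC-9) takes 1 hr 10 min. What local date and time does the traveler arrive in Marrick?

Convert departure to UTC: 7:39 PM + 2:00 = 9:39 PM UTC on Nov 15.
Add 3 hours 25 minutes leg 1 → 1:04 AM UTC (Nov 16).
Add 45 minutes layover in Jakarta → 1:49 AM UTC.
Add 15 hours 35 minutes leg 2 → 5:24 PM UTC.
Add 1 hour and 40 minutes layover in Mexico City → 7:04 PM UTC.
Add 1 hour and 10 minutes leg 3 → 8:14 PM UTC.
Marrick is UTC−9:00, so local arrival = 8:14 PM − 9:00 = 11:14 AM on Nov 16.

11:14 AM on Nov 16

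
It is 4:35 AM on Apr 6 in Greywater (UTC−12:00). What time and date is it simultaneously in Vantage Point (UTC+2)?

6:35 PM on April 6

In UTC: 4:35 AM + 12:00 = 4:35 PM on Apr 6.
Vantage Point is UTC+2:00: 4:35 PM + 2:00 = 6:35 PM on Apr 6.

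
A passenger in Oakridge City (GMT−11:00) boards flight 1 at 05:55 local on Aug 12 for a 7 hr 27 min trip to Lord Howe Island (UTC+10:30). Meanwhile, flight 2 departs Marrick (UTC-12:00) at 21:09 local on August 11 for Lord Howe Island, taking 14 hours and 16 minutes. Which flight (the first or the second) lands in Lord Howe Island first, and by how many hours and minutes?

Flight 1 in UTC: 05:55 + 11:00 = 16:55 on Aug 12.
+7 hours 27 minutes → arrive 00:22 UTC on Aug 13.
Flight 2 in UTC: 21:09 + 12:00 = 09:09 on Aug 12.
+14 hours and 16 minutes → arrive 23:25 UTC on Aug 12.
Flight 2 lands earlier by 57 minutes.

the second, by 57 minutes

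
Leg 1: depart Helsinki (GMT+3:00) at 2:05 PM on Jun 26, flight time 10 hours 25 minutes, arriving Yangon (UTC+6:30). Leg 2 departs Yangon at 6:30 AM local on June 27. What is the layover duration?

2 hours 30 minutes

Convert departure to UTC: 2:05 PM − 3:00 = 11:05 AM UTC on Jun 26.
Add 10 hours 25 minutes flight time → 9:30 PM UTC.
Yangon is UTC+6:30, so local arrival = 9:30 PM + 6:30 = 4:00 AM on Jun 27.
Layover = 6:30 AM − 4:00 AM = 2 hours 30 minutes.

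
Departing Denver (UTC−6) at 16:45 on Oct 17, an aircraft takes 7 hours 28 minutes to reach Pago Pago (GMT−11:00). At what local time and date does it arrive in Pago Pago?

Pago Pago is 5:00 behind Denver.
After 7 hours and 28 minutes it is 00:13 (Oct 18) in Denver.
Shift by the zone difference: 00:13 − 5:00 = 19:13 on Oct 17 in Pago Pago.

19:13 on Oct 17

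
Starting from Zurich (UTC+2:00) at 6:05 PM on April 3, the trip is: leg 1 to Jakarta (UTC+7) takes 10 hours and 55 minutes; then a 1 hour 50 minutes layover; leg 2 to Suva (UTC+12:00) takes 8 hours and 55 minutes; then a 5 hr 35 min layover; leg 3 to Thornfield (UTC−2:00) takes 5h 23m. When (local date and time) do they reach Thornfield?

10:43 PM on April 4

Convert departure to UTC: 6:05 PM − 2:00 = 4:05 PM UTC on Apr 3.
Add 10 hours and 55 minutes leg 1 → 3:00 AM UTC (Apr 4).
Add 1 hour 50 minutes layover in Jakarta → 4:50 AM UTC.
Add 8 hours and 55 minutes leg 2 → 1:45 PM UTC.
Add 5 hours 35 minutes layover in Suva → 7:20 PM UTC.
Add 5 hours and 23 minutes leg 3 → 12:43 AM UTC (Apr 5).
Thornfield is UTC−2:00, so local arrival = 12:43 AM − 2:00 = 10:43 PM on Apr 4.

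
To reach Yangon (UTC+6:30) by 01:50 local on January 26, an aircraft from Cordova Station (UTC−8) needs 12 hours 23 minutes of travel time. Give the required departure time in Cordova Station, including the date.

22:57 on Jan 24

Target arrival in UTC: 01:50 − 6:30 = 19:20 on Jan 25.
Subtract 12 hours 23 minutes → departure 06:57 UTC on Jan 25.
Cordova Station is UTC−8:00: 06:57 − 8:00 = 22:57 on Jan 24.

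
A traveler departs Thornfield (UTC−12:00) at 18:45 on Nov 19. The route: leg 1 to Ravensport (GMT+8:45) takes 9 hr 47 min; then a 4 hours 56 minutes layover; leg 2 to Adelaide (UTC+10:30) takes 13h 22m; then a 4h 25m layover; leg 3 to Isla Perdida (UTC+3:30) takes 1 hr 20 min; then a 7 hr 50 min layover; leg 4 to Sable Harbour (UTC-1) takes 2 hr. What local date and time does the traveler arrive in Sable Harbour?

Convert departure to UTC: 18:45 + 12:00 = 06:45 UTC on Nov 20.
Add 9 hours 47 minutes leg 1 → 16:32 UTC.
Add 4 hours 56 minutes layover in Ravensport → 21:28 UTC.
Add 13 hours 22 minutes leg 2 → 10:50 UTC (Nov 21).
Add 4 hours and 25 minutes layover in Adelaide → 15:15 UTC.
Add 1 hour and 20 minutes leg 3 → 16:35 UTC.
Add 7 hours and 50 minutes layover in Isla Perdida → 00:25 UTC (Nov 22).
Add 2 hours leg 4 → 02:25 UTC.
Sable Harbour is UTC−1:00, so local arrival = 02:25 − 1:00 = 01:25 on Nov 22.

01:25 on November 22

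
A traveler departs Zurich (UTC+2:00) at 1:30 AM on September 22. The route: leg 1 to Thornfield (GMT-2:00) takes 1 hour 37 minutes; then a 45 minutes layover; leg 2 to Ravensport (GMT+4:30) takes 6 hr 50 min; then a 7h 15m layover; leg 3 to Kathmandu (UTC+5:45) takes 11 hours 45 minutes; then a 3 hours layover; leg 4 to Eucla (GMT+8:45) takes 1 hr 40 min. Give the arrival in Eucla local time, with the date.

Convert departure to UTC: 1:30 AM − 2:00 = 11:30 PM UTC on Sep 21.
Add 1 hour and 37 minutes leg 1 → 1:07 AM UTC (Sep 22).
Add 45 minutes layover in Thornfield → 1:52 AM UTC.
Add 6 hours 50 minutes leg 2 → 8:42 AM UTC.
Add 7 hours and 15 minutes layover in Ravensport → 3:57 PM UTC.
Add 11 hours and 45 minutes leg 3 → 3:42 AM UTC (Sep 23).
Add 3 hours layover in Kathmandu → 6:42 AM UTC.
Add 1 hour and 40 minutes leg 4 → 8:22 AM UTC.
Eucla is UTC+8:45, so local arrival = 8:22 AM + 8:45 = 5:07 PM on Sep 23.

5:07 PM on September 23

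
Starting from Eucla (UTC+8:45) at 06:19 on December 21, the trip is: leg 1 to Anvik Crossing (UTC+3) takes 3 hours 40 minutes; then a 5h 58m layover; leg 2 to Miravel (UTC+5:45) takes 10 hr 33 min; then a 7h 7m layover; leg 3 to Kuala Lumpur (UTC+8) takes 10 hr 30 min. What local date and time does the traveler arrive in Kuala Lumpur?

Convert departure to UTC: 06:19 − 8:45 = 21:34 UTC on Dec 20.
Add 3 hours 40 minutes leg 1 → 01:14 UTC (Dec 21).
Add 5 hours and 58 minutes layover in Anvik Crossing → 07:12 UTC.
Add 10 hours 33 minutes leg 2 → 17:45 UTC.
Add 7 hours 7 minutes layover in Miravel → 00:52 UTC (Dec 22).
Add 10 hours and 30 minutes leg 3 → 11:22 UTC.
Kuala Lumpur is UTC+8:00, so local arrival = 11:22 + 8:00 = 19:22 on Dec 22.

19:22 on December 22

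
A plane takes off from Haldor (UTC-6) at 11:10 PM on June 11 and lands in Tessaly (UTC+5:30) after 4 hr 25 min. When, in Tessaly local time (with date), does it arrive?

3:05 PM on Jun 12

Convert departure to UTC: 11:10 PM + 6:00 = 5:10 AM UTC on Jun 12.
Add 4 hours 25 minutes travel time → 9:35 AM UTC.
Tessaly is UTC+5:30, so local arrival = 9:35 AM + 5:30 = 3:05 PM on Jun 12.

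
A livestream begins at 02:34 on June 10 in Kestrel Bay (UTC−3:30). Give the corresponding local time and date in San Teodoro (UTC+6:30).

12:34 on June 10

San Teodoro is 10:00 ahead of Kestrel Bay.
Shift by the zone difference: 02:34 + 10:00 = 12:34 on Jun 10 in San Teodoro.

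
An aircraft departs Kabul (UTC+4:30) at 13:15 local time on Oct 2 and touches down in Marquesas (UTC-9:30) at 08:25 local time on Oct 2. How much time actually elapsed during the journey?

Departure in UTC: 13:15 − 4:30 = 08:45 on Oct 2.
Arrival in UTC: 08:25 + 9:30 = 17:55 on Oct 2.
Elapsed = 17:55 − 08:45 = 9 hours 10 minutes.

9 hours 10 minutes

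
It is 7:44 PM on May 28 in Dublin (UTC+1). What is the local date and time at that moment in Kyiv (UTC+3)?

9:44 PM on May 28

Kyiv is 2:00 ahead of Dublin.
Shift by the zone difference: 7:44 PM + 2:00 = 9:44 PM on May 28 in Kyiv.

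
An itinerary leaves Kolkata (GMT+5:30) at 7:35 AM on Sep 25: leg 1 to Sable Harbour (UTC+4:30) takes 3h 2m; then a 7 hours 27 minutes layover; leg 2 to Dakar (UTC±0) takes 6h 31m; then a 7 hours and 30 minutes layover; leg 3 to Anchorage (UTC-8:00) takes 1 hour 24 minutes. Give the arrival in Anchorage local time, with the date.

7:59 PM on September 25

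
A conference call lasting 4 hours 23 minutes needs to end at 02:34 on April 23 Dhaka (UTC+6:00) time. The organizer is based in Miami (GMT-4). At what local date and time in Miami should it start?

12:11 on Apr 22

Target end time in UTC: 02:34 − 6:00 = 20:34 on Apr 22.
Subtract 4 hours 23 minutes → start 16:11 UTC on Apr 22.
Miami is UTC−4:00: 16:11 − 4:00 = 12:11 on Apr 22.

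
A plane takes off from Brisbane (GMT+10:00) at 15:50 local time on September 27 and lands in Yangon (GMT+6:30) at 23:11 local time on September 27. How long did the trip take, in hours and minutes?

10 hours 51 minutes

Yangon is 3:30 behind Brisbane.
Clock-face elapsed time (ignoring zones) is 7 hours 21 minutes.
Actual elapsed = 7 hours 21 minutes + 3:30 = 10 hours 51 minutes.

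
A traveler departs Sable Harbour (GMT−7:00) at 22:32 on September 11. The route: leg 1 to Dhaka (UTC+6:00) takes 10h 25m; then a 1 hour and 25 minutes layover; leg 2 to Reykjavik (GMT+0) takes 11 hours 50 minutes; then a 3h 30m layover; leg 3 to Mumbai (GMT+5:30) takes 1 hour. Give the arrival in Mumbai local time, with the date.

Convert departure to UTC: 22:32 + 7:00 = 05:32 UTC on Sep 12.
Add 10 hours and 25 minutes leg 1 → 15:57 UTC.
Add 1 hour and 25 minutes layover in Dhaka → 17:22 UTC.
Add 11 hours 50 minutes leg 2 → 05:12 UTC (Sep 13).
Add 3 hours 30 minutes layover in Reykjavik → 08:42 UTC.
Add 1 hour leg 3 → 09:42 UTC.
Mumbai is UTC+5:30, so local arrival = 09:42 + 5:30 = 15:12 on Sep 13.

15:12 on September 13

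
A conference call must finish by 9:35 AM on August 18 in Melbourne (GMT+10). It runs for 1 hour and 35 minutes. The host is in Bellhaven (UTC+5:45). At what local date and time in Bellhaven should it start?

3:45 AM on August 18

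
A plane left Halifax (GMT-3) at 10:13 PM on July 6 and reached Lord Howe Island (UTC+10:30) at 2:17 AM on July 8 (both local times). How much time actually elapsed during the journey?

Departure in UTC: 10:13 PM + 3:00 = 1:13 AM on Jul 7.
Arrival in UTC: 2:17 AM − 10:30 = 3:47 PM on Jul 7.
Elapsed = 3:47 PM − 1:13 AM = 14 hours 34 minutes.

14 hours 34 minutes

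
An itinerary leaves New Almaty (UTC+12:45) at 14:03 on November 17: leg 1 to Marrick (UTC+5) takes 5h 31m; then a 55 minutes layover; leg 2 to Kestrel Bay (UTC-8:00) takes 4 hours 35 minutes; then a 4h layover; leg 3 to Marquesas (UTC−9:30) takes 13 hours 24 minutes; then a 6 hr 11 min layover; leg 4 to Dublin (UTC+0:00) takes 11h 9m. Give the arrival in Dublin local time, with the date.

Convert departure to UTC: 14:03 − 12:45 = 01:18 UTC on Nov 17.
Add 5 hours 31 minutes leg 1 → 06:49 UTC.
Add 55 minutes layover in Marrick → 07:44 UTC.
Add 4 hours 35 minutes leg 2 → 12:19 UTC.
Add 4 hours layover in Kestrel Bay → 16:19 UTC.
Add 13 hours and 24 minutes leg 3 → 05:43 UTC (Nov 18).
Add 6 hours and 11 minutes layover in Marquesas → 11:54 UTC.
Add 11 hours and 9 minutes leg 4 → 23:03 UTC.
Dublin is UTC+0, so local arrival is the same: 23:03 on Nov 18.

23:03 on Nov 18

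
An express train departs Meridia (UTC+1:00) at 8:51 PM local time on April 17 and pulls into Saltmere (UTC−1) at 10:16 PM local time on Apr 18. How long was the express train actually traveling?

27 hours 25 minutes

Saltmere is 2:00 behind Meridia.
Clock-face elapsed time (ignoring zones) is 25 hours 25 minutes.
Actual elapsed = 25 hours 25 minutes + 2:00 = 27 hours 25 minutes.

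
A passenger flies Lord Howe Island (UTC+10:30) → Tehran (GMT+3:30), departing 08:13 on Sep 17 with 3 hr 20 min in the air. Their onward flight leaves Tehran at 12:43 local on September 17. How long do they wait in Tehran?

8 hours 10 minutes

Convert departure to UTC: 08:13 − 10:30 = 21:43 UTC on Sep 16.
Add 3 hours and 20 minutes flight time → 01:03 UTC (Sep 17).
Tehran is UTC+3:30, so local arrival = 01:03 + 3:30 = 04:33 on Sep 17.
Layover = 12:43 − 04:33 = 8 hours 10 minutes.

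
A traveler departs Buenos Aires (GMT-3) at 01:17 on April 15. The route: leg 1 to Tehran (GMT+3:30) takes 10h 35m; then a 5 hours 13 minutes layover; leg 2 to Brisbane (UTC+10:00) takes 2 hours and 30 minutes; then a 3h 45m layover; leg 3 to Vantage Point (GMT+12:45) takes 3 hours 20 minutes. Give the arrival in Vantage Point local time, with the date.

18:25 on Apr 16

Convert departure to UTC: 01:17 + 3:00 = 04:17 UTC on Apr 15.
Add 10 hours 35 minutes leg 1 → 14:52 UTC.
Add 5 hours 13 minutes layover in Tehran → 20:05 UTC.
Add 2 hours 30 minutes leg 2 → 22:35 UTC.
Add 3 hours and 45 minutes layover in Brisbane → 02:20 UTC (Apr 16).
Add 3 hours and 20 minutes leg 3 → 05:40 UTC.
Vantage Point is UTC+12:45, so local arrival = 05:40 + 12:45 = 18:25 on Apr 16.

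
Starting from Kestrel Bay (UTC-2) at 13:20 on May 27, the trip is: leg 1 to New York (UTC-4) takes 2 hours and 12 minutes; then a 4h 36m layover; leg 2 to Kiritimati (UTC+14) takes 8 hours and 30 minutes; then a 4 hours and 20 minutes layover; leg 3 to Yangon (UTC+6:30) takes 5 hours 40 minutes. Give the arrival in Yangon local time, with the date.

23:08 on May 28

Convert departure to UTC: 13:20 + 2:00 = 15:20 UTC on May 27.
Add 2 hours and 12 minutes leg 1 → 17:32 UTC.
Add 4 hours and 36 minutes layover in New York → 22:08 UTC.
Add 8 hours and 30 minutes leg 2 → 06:38 UTC (May 28).
Add 4 hours and 20 minutes layover in Kiritimati → 10:58 UTC.
Add 5 hours 40 minutes leg 3 → 16:38 UTC.
Yangon is UTC+6:30, so local arrival = 16:38 + 6:30 = 23:08 on May 28.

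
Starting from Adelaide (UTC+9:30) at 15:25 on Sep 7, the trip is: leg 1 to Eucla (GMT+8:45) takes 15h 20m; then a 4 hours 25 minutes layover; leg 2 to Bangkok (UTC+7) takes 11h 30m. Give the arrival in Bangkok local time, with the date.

20:10 on September 8

Convert departure to UTC: 15:25 − 9:30 = 05:55 UTC on Sep 7.
Add 15 hours 20 minutes leg 1 → 21:15 UTC.
Add 4 hours and 25 minutes layover in Eucla → 01:40 UTC (Sep 8).
Add 11 hours 30 minutes leg 2 → 13:10 UTC.
Bangkok is UTC+7:00, so local arrival = 13:10 + 7:00 = 20:10 on Sep 8.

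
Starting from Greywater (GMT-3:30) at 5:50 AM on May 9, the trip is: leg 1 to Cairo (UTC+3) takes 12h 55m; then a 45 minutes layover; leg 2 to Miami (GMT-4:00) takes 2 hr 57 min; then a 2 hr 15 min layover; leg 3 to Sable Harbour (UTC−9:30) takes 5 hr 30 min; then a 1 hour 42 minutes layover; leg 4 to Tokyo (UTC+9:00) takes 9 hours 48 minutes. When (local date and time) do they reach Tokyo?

Convert departure to UTC: 5:50 AM + 3:30 = 9:20 AM UTC on May 9.
Add 12 hours and 55 minutes leg 1 → 10:15 PM UTC.
Add 45 minutes layover in Cairo → 11:00 PM UTC.
Add 2 hours 57 minutes leg 2 → 1:57 AM UTC (May 10).
Add 2 hours 15 minutes layover in Miami → 4:12 AM UTC.
Add 5 hours and 30 minutes leg 3 → 9:42 AM UTC.
Add 1 hour and 42 minutes layover in Sable Harbour → 11:24 AM UTC.
Add 9 hours and 48 minutes leg 4 → 9:12 PM UTC.
Tokyo is UTC+9:00, so local arrival = 9:12 PM + 9:00 = 6:12 AM on May 11.

6:12 AM on May 11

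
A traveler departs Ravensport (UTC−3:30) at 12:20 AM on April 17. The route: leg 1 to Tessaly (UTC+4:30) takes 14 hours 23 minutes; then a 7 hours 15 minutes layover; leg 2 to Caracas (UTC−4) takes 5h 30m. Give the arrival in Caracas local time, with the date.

Convert departure to UTC: 12:20 AM + 3:30 = 3:50 AM UTC on Apr 17.
Add 14 hours and 23 minutes leg 1 → 6:13 PM UTC.
Add 7 hours 15 minutes layover in Tessaly → 1:28 AM UTC (Apr 18).
Add 5 hours and 30 minutes leg 2 → 6:58 AM UTC.
Caracas is UTC−4:00, so local arrival = 6:58 AM − 4:00 = 2:58 AM on Apr 18.

2:58 AM on April 18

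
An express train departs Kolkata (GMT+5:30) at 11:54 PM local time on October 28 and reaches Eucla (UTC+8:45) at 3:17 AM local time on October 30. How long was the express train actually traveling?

24 hours 8 minutes

Departure in UTC: 11:54 PM − 5:30 = 6:24 PM on Oct 28.
Arrival in UTC: 3:17 AM − 8:45 = 6:32 PM on Oct 29.
Elapsed = 6:32 PM − 6:24 PM (+1 day) = 24 hours 8 minutes.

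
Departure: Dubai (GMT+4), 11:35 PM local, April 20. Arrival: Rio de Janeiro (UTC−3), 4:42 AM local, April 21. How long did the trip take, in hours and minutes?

12 hours 7 minutes

Departure in UTC: 11:35 PM − 4:00 = 7:35 PM on Apr 20.
Arrival in UTC: 4:42 AM + 3:00 = 7:42 AM on Apr 21.
Elapsed = 7:42 AM − 7:35 PM (+1 day) = 12 hours 7 minutes.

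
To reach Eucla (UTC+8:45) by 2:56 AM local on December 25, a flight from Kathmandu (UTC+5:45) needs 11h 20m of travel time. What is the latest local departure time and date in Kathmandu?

12:36 PM on December 24

Target arrival in UTC: 2:56 AM − 8:45 = 6:11 PM on Dec 24.
Subtract 11 hours 20 minutes → departure 6:51 AM UTC on Dec 24.
Kathmandu is UTC+5:45: 6:51 AM + 5:45 = 12:36 PM on Dec 24.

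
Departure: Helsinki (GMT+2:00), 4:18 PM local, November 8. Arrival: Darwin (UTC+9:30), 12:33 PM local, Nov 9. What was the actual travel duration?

Darwin is 7:30 ahead of Helsinki.
Clock-face elapsed time (ignoring zones) is 20 hours 15 minutes.
Actual elapsed = 20 hours 15 minutes − 7:30 = 12 hours 45 minutes.

12 hours 45 minutes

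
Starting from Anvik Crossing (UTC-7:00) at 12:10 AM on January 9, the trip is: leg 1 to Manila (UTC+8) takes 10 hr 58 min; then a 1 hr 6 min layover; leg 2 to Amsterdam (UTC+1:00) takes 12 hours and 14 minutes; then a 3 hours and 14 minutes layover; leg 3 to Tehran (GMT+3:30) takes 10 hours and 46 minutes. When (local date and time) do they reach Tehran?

Convert departure to UTC: 12:10 AM + 7:00 = 7:10 AM UTC on Jan 9.
Add 10 hours and 58 minutes leg 1 → 6:08 PM UTC.
Add 1 hour and 6 minutes layover in Manila → 7:14 PM UTC.
Add 12 hours 14 minutes leg 2 → 7:28 AM UTC (Jan 10).
Add 3 hours 14 minutes layover in Amsterdam → 10:42 AM UTC.
Add 10 hours and 46 minutes leg 3 → 9:28 PM UTC.
Tehran is UTC+3:30, so local arrival = 9:28 PM + 3:30 = 12:58 AM on Jan 11.

12:58 AM on January 11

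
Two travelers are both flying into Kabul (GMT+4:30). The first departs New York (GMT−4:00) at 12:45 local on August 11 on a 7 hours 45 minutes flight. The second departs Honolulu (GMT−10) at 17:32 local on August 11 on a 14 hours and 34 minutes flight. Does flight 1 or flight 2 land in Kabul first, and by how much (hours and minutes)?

the first, by 17 hours 36 minutes

Flight 1 in UTC: 12:45 + 4:00 = 16:45 on Aug 11.
+7 hours 45 minutes → arrive 00:30 UTC on Aug 12.
Flight 2 in UTC: 17:32 + 10:00 = 03:32 on Aug 12.
+14 hours and 34 minutes → arrive 18:06 UTC on Aug 12.
Flight 1 lands earlier by 17 hours 36 minutes.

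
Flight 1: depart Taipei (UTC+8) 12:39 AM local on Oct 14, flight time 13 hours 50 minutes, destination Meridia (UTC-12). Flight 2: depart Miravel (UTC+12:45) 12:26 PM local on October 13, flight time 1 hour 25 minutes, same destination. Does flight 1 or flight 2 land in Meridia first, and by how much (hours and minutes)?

Flight 1 in UTC: 12:39 AM − 8:00 = 4:39 PM on Oct 13.
+13 hours 50 minutes → arrive 6:29 AM UTC on Oct 14.
Flight 2 in UTC: 12:26 PM − 12:45 = 11:41 PM on Oct 12.
+1 hour 25 minutes → arrive 1:06 AM UTC on Oct 13.
Flight 2 lands earlier by 29 hours 23 minutes.

the second, by 29 hours 23 minutes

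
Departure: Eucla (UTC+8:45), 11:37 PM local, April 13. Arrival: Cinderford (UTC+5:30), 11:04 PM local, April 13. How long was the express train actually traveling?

Departure in UTC: 11:37 PM − 8:45 = 2:52 PM on Apr 13.
Arrival in UTC: 11:04 PM − 5:30 = 5:34 PM on Apr 13.
Elapsed = 5:34 PM − 2:52 PM = 2 hours 42 minutes.

2 hours 42 minutes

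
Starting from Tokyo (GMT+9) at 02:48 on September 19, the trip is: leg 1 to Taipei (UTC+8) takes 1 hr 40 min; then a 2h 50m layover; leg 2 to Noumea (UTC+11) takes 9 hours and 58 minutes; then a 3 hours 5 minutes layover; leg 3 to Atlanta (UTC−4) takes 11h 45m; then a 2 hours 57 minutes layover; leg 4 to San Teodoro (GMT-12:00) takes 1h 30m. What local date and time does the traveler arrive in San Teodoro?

15:33 on Sep 19

Convert departure to UTC: 02:48 − 9:00 = 17:48 UTC on Sep 18.
Add 1 hour 40 minutes leg 1 → 19:28 UTC.
Add 2 hours 50 minutes layover in Taipei → 22:18 UTC.
Add 9 hours and 58 minutes leg 2 → 08:16 UTC (Sep 19).
Add 3 hours and 5 minutes layover in Noumea → 11:21 UTC.
Add 11 hours and 45 minutes leg 3 → 23:06 UTC.
Add 2 hours and 57 minutes layover in Atlanta → 02:03 UTC (Sep 20).
Add 1 hour and 30 minutes leg 4 → 03:33 UTC.
San Teodoro is UTC−12:00, so local arrival = 03:33 − 12:00 = 15:33 on Sep 19.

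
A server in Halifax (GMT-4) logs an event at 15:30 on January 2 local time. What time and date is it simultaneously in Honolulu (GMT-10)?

Honolulu is 6:00 behind Halifax.
Shift by the zone difference: 15:30 − 6:00 = 09:30 on Jan 2 in Honolulu.

09:30 on Jan 2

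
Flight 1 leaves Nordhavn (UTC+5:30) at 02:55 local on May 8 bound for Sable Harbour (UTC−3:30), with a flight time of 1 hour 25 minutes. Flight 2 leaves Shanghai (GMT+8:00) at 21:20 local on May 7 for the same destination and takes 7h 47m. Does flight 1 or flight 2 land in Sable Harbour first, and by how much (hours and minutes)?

the second, by 1 hour 43 minutes

Flight 1 in UTC: 02:55 − 5:30 = 21:25 on May 7.
+1 hour and 25 minutes → arrive 22:50 UTC on May 7.
Flight 2 in UTC: 21:20 − 8:00 = 13:20 on May 7.
+7 hours 47 minutes → arrive 21:07 UTC on May 7.
Flight 2 lands earlier by 1 hour 43 minutes.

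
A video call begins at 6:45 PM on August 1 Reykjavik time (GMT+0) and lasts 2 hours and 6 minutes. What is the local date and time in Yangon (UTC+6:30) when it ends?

3:21 AM on Aug 2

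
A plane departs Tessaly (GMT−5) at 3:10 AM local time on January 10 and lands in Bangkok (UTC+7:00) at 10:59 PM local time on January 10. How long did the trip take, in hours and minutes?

7 hours 49 minutes

Bangkok is 12:00 ahead of Tessaly.
Clock-face elapsed time (ignoring zones) is 19 hours 49 minutes.
Actual elapsed = 19 hours 49 minutes − 12:00 = 7 hours 49 minutes.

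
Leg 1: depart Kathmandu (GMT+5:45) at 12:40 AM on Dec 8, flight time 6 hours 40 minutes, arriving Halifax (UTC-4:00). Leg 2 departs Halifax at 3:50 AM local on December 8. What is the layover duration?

Convert departure to UTC: 12:40 AM − 5:45 = 6:55 PM UTC on Dec 7.
Add 6 hours and 40 minutes flight time → 1:35 AM UTC (Dec 8).
Halifax is UTC−4:00, so local arrival = 1:35 AM − 4:00 = 9:35 PM on Dec 7.
Layover = 3:50 AM − 9:35 PM (+1 day) = 6 hours 15 minutes.

6 hours 15 minutes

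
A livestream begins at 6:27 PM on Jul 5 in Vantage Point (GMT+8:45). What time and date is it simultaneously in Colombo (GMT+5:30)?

In UTC: 6:27 PM − 8:45 = 9:42 AM on Jul 5.
Colombo is UTC+5:30: 9:42 AM + 5:30 = 3:12 PM on Jul 5.

3:12 PM on July 5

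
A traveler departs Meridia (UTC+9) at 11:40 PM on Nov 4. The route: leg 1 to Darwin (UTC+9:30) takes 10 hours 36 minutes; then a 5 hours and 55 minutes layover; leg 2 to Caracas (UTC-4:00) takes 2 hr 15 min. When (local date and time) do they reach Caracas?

Convert departure to UTC: 11:40 PM − 9:00 = 2:40 PM UTC on Nov 4.
Add 10 hours 36 minutes leg 1 → 1:16 AM UTC (Nov 5).
Add 5 hours and 55 minutes layover in Darwin → 7:11 AM UTC.
Add 2 hours and 15 minutes leg 2 → 9:26 AM UTC.
Caracas is UTC−4:00, so local arrival = 9:26 AM − 4:00 = 5:26 AM on Nov 5.

5:26 AM on Nov 5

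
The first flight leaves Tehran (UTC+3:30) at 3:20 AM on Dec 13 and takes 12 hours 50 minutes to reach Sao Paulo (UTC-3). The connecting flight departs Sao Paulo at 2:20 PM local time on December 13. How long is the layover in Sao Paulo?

Convert departure to UTC: 3:20 AM − 3:30 = 11:50 PM UTC on Dec 12.
Add 12 hours 50 minutes flight time → 12:40 PM UTC (Dec 13).
Sao Paulo is UTC−3:00, so local arrival = 12:40 PM − 3:00 = 9:40 AM on Dec 13.
Layover = 2:20 PM − 9:40 AM = 4 hours 40 minutes.

4 hours 40 minutes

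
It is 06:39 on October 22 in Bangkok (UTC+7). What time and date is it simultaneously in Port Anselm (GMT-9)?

14:39 on October 21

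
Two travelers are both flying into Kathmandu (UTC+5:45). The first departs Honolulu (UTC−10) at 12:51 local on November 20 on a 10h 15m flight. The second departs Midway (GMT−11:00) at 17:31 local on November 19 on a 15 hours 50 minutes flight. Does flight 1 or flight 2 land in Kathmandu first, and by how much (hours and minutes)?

Flight 1 in UTC: 12:51 + 10:00 = 22:51 on Nov 20.
+10 hours 15 minutes → arrive 09:06 UTC on Nov 21.
Flight 2 in UTC: 17:31 + 11:00 = 04:31 on Nov 20.
+15 hours and 50 minutes → arrive 20:21 UTC on Nov 20.
Flight 2 lands earlier by 12 hours 45 minutes.

the second, by 12 hours 45 minutes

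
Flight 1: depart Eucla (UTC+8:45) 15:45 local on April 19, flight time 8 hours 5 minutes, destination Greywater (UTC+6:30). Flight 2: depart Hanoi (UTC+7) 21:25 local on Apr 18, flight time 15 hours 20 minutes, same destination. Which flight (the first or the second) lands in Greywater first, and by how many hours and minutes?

the second, by 9 hours 20 minutes

Flight 1 in UTC: 15:45 − 8:45 = 07:00 on Apr 19.
+8 hours 5 minutes → arrive 15:05 UTC on Apr 19.
Flight 2 in UTC: 21:25 − 7:00 = 14:25 on Apr 18.
+15 hours and 20 minutes → arrive 05:45 UTC on Apr 19.
Flight 2 lands earlier by 9 hours 20 minutes.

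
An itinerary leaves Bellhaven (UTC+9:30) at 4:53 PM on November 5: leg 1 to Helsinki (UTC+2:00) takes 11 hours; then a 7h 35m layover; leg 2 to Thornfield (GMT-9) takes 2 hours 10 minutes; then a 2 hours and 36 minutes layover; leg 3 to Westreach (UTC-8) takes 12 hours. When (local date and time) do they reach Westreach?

Convert departure to UTC: 4:53 PM − 9:30 = 7:23 AM UTC on Nov 5.
Add 11 hours leg 1 → 6:23 PM UTC.
Add 7 hours and 35 minutes layover in Helsinki → 1:58 AM UTC (Nov 6).
Add 2 hours and 10 minutes leg 2 → 4:08 AM UTC.
Add 2 hours 36 minutes layover in Thornfield → 6:44 AM UTC.
Add 12 hours leg 3 → 6:44 PM UTC.
Westreach is UTC−8:00, so local arrival = 6:44 PM − 8:00 = 10:44 AM on Nov 6.

10:44 AM on November 6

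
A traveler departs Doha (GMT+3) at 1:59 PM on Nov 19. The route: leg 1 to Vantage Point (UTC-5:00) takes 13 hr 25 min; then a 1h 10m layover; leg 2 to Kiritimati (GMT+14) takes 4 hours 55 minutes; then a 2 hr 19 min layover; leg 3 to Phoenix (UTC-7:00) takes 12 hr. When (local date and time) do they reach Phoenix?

1:48 PM on November 20

Convert departure to UTC: 1:59 PM − 3:00 = 10:59 AM UTC on Nov 19.
Add 13 hours 25 minutes leg 1 → 12:24 AM UTC (Nov 20).
Add 1 hour 10 minutes layover in Vantage Point → 1:34 AM UTC.
Add 4 hours and 55 minutes leg 2 → 6:29 AM UTC.
Add 2 hours and 19 minutes layover in Kiritimati → 8:48 AM UTC.
Add 12 hours leg 3 → 8:48 PM UTC.
Phoenix is UTC−7:00, so local arrival = 8:48 PM − 7:00 = 1:48 PM on Nov 20.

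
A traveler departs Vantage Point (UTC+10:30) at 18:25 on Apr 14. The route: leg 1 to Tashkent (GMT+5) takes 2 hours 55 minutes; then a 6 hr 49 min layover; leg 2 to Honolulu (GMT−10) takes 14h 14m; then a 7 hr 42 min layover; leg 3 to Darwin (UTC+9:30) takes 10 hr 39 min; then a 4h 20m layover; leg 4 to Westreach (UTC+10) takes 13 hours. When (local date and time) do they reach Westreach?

Convert departure to UTC: 18:25 − 10:30 = 07:55 UTC on Apr 14.
Add 2 hours 55 minutes leg 1 → 10:50 UTC.
Add 6 hours and 49 minutes layover in Tashkent → 17:39 UTC.
Add 14 hours and 14 minutes leg 2 → 07:53 UTC (Apr 15).
Add 7 hours and 42 minutes layover in Honolulu → 15:35 UTC.
Add 10 hours 39 minutes leg 3 → 02:14 UTC (Apr 16).
Add 4 hours and 20 minutes layover in Darwin → 06:34 UTC.
Add 13 hours leg 4 → 19:34 UTC.
Westreach is UTC+10:00, so local arrival = 19:34 + 10:00 = 05:34 on Apr 17.

05:34 on Apr 17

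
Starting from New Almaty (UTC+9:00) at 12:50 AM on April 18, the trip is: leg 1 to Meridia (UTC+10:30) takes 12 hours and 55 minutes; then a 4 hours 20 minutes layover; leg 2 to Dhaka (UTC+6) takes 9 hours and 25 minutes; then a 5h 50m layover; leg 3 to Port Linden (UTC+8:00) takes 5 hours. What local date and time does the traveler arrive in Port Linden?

Convert departure to UTC: 12:50 AM − 9:00 = 3:50 PM UTC on Apr 17.
Add 12 hours 55 minutes leg 1 → 4:45 AM UTC (Apr 18).
Add 4 hours and 20 minutes layover in Meridia → 9:05 AM UTC.
Add 9 hours and 25 minutes leg 2 → 6:30 PM UTC.
Add 5 hours 50 minutes layover in Dhaka → 12:20 AM UTC (Apr 19).
Add 5 hours leg 3 → 5:20 AM UTC.
Port Linden is UTC+8:00, so local arrival = 5:20 AM + 8:00 = 1:20 PM on Apr 19.

1:20 PM on April 19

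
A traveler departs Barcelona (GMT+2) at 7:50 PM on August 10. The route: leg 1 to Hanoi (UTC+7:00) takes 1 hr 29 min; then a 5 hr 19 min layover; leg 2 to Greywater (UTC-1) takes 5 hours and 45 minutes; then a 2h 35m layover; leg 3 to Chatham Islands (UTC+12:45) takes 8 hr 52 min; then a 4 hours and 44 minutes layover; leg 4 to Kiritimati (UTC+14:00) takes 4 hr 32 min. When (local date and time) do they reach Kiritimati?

5:06 PM on August 12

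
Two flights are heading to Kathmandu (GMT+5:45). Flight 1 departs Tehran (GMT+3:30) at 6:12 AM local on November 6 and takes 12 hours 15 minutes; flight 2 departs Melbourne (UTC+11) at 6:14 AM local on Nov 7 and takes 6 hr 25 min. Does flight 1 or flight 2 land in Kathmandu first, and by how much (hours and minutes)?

Flight 1 in UTC: 6:12 AM − 3:30 = 2:42 AM on Nov 6.
+12 hours 15 minutes → arrive 2:57 PM UTC on Nov 6.
Flight 2 in UTC: 6:14 AM − 11:00 = 7:14 PM on Nov 6.
+6 hours 25 minutes → arrive 1:39 AM UTC on Nov 7.
Flight 1 lands earlier by 10 hours 42 minutes.

the first, by 10 hours 42 minutes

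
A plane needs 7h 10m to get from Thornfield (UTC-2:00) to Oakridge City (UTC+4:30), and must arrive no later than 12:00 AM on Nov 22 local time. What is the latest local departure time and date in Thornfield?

Target arrival in UTC: 12:00 AM − 4:30 = 7:30 PM on Nov 21.
Subtract 7 hours and 10 minutes → departure 12:20 PM UTC on Nov 21.
Thornfield is UTC−2:00: 12:20 PM − 2:00 = 10:20 AM on Nov 21.

10:20 AM on November 21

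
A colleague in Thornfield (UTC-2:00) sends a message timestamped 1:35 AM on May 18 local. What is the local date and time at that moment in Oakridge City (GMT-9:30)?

6:05 PM on May 17

Oakridge City is 7:30 behind Thornfield.
Shift by the zone difference: 1:35 AM − 7:30 = 6:05 PM on May 17 in Oakridge City.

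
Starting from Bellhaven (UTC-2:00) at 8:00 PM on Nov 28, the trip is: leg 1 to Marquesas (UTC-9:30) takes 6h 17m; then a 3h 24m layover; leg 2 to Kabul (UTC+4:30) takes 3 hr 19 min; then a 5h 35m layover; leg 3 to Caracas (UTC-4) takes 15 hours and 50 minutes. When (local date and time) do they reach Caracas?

Convert departure to UTC: 8:00 PM + 2:00 = 10:00 PM UTC on Nov 28.
Add 6 hours 17 minutes leg 1 → 4:17 AM UTC (Nov 29).
Add 3 hours 24 minutes layover in Marquesas → 7:41 AM UTC.
Add 3 hours and 19 minutes leg 2 → 11:00 AM UTC.
Add 5 hours and 35 minutes layover in Kabul → 4:35 PM UTC.
Add 15 hours 50 minutes leg 3 → 8:25 AM UTC (Nov 30).
Caracas is UTC−4:00, so local arrival = 8:25 AM − 4:00 = 4:25 AM on Nov 30.

4:25 AM on Nov 30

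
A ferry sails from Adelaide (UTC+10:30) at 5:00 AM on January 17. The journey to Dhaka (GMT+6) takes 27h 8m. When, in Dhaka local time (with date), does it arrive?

Convert departure to UTC: 5:00 AM − 10:30 = 6:30 PM UTC on Jan 16.
Add 27 hours and 8 minutes travel time → 9:38 PM UTC (Jan 17).
Dhaka is UTC+6:00, so local arrival = 9:38 PM + 6:00 = 3:38 AM on Jan 18.

3:38 AM on January 18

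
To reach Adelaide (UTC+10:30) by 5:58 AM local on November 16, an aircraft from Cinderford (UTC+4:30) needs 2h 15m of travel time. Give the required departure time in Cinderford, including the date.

Target arrival in UTC: 5:58 AM − 10:30 = 7:28 PM on Nov 15.
Subtract 2 hours and 15 minutes → departure 5:13 PM UTC on Nov 15.
Cinderford is UTC+4:30: 5:13 PM + 4:30 = 9:43 PM on Nov 15.

9:43 PM on Nov 15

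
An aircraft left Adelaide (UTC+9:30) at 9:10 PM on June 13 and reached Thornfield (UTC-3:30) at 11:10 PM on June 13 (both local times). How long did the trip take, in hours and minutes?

15 hours

Departure in UTC: 9:10 PM − 9:30 = 11:40 AM on Jun 13.
Arrival in UTC: 11:10 PM + 3:30 = 2:40 AM on Jun 14.
Elapsed = 2:40 AM − 11:40 AM (+1 day) = 15 hours.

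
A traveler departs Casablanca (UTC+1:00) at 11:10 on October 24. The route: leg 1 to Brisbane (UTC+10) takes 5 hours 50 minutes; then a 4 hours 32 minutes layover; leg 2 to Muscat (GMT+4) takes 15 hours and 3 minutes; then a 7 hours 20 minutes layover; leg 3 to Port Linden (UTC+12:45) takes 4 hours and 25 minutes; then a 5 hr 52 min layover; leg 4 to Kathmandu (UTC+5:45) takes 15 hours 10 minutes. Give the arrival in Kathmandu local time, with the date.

02:07 on Oct 27

Convert departure to UTC: 11:10 − 1:00 = 10:10 UTC on Oct 24.
Add 5 hours and 50 minutes leg 1 → 16:00 UTC.
Add 4 hours 32 minutes layover in Brisbane → 20:32 UTC.
Add 15 hours and 3 minutes leg 2 → 11:35 UTC (Oct 25).
Add 7 hours and 20 minutes layover in Muscat → 18:55 UTC.
Add 4 hours 25 minutes leg 3 → 23:20 UTC.
Add 5 hours 52 minutes layover in Port Linden → 05:12 UTC (Oct 26).
Add 15 hours and 10 minutes leg 4 → 20:22 UTC.
Kathmandu is UTC+5:45, so local arrival = 20:22 + 5:45 = 02:07 on Oct 27.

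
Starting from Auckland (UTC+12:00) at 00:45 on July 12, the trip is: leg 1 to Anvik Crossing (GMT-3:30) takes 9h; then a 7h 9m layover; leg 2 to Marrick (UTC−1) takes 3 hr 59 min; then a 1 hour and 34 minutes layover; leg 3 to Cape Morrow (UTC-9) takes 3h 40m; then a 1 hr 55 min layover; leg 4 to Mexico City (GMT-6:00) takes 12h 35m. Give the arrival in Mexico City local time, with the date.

Convert departure to UTC: 00:45 − 12:00 = 12:45 UTC on Jul 11.
Add 9 hours leg 1 → 21:45 UTC.
Add 7 hours and 9 minutes layover in Anvik Crossing → 04:54 UTC (Jul 12).
Add 3 hours and 59 minutes leg 2 → 08:53 UTC.
Add 1 hour 34 minutes layover in Marrick → 10:27 UTC.
Add 3 hours and 40 minutes leg 3 → 14:07 UTC.
Add 1 hour and 55 minutes layover in Cape Morrow → 16:02 UTC.
Add 12 hours and 35 minutes leg 4 → 04:37 UTC (Jul 13).
Mexico City is UTC−6:00, so local arrival = 04:37 − 6:00 = 22:37 on Jul 12.

22:37 on Jul 12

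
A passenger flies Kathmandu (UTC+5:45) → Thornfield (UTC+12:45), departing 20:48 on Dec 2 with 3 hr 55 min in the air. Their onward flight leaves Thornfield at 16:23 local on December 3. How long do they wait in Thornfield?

Convert departure to UTC: 20:48 − 5:45 = 15:03 UTC on Dec 2.
Add 3 hours and 55 minutes flight time → 18:58 UTC.
Thornfield is UTC+12:45, so local arrival = 18:58 + 12:45 = 07:43 on Dec 3.
Layover = 16:23 − 07:43 = 8 hours 40 minutes.

8 hours 40 minutes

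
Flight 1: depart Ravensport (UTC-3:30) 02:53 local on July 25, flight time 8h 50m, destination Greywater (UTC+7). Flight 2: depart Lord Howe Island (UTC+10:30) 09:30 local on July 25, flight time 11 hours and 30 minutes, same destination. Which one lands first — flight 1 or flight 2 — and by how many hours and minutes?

the second, by 4 hours 43 minutes

Flight 1 in UTC: 02:53 + 3:30 = 06:23 on Jul 25.
+8 hours 50 minutes → arrive 15:13 UTC on Jul 25.
Flight 2 in UTC: 09:30 − 10:30 = 23:00 on Jul 24.
+11 hours and 30 minutes → arrive 10:30 UTC on Jul 25.
Flight 2 lands earlier by 4 hours 43 minutes.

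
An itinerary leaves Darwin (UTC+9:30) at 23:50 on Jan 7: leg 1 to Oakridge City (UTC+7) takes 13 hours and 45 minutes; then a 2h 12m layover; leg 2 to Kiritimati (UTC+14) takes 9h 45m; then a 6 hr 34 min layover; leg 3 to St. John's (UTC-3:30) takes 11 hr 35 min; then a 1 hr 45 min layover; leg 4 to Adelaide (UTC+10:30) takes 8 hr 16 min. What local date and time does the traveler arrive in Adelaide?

06:42 on January 10

Convert departure to UTC: 23:50 − 9:30 = 14:20 UTC on Jan 7.
Add 13 hours and 45 minutes leg 1 → 04:05 UTC (Jan 8).
Add 2 hours and 12 minutes layover in Oakridge City → 06:17 UTC.
Add 9 hours 45 minutes leg 2 → 16:02 UTC.
Add 6 hours and 34 minutes layover in Kiritimati → 22:36 UTC.
Add 11 hours and 35 minutes leg 3 → 10:11 UTC (Jan 9).
Add 1 hour and 45 minutes layover in St. John's → 11:56 UTC.
Add 8 hours and 16 minutes leg 4 → 20:12 UTC.
Adelaide is UTC+10:30, so local arrival = 20:12 + 10:30 = 06:42 on Jan 10.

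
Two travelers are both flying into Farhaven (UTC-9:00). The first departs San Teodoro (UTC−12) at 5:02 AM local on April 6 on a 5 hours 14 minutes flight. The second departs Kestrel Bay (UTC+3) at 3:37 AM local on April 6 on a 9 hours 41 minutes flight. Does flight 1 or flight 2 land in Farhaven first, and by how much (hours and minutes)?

Flight 1 in UTC: 5:02 AM + 12:00 = 5:02 PM on Apr 6.
+5 hours and 14 minutes → arrive 10:16 PM UTC on Apr 6.
Flight 2 in UTC: 3:37 AM − 3:00 = 12:37 AM on Apr 6.
+9 hours 41 minutes → arrive 10:18 AM UTC on Apr 6.
Flight 2 lands earlier by 11 hours 58 minutes.

the second, by 11 hours 58 minutes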